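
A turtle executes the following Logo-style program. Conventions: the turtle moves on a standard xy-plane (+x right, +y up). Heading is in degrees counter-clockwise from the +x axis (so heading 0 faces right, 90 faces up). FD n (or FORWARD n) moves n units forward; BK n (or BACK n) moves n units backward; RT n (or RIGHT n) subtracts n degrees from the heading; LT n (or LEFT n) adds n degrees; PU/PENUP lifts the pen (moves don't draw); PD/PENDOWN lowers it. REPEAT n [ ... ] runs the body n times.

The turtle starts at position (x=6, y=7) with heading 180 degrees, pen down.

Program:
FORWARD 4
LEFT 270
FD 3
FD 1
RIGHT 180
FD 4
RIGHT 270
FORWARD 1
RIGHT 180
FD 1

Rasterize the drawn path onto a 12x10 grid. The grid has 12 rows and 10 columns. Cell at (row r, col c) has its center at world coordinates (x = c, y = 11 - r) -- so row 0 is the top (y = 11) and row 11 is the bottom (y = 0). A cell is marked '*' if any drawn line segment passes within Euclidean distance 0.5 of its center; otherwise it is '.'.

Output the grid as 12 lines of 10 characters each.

Segment 0: (6,7) -> (2,7)
Segment 1: (2,7) -> (2,10)
Segment 2: (2,10) -> (2,11)
Segment 3: (2,11) -> (2,7)
Segment 4: (2,7) -> (3,7)
Segment 5: (3,7) -> (2,7)

Answer: ..*.......
..*.......
..*.......
..*.......
..*****...
..........
..........
..........
..........
..........
..........
..........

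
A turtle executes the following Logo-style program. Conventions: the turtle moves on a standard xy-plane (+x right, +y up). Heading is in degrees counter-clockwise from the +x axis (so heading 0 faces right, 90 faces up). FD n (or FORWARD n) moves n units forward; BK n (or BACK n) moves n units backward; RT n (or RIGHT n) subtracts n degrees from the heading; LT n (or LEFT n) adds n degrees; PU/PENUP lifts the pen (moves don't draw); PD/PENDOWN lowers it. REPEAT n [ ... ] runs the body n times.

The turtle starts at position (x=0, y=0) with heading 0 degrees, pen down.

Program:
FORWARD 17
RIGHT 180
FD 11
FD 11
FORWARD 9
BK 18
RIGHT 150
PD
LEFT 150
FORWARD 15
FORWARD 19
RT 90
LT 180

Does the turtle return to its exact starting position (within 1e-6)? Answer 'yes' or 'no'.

Executing turtle program step by step:
Start: pos=(0,0), heading=0, pen down
FD 17: (0,0) -> (17,0) [heading=0, draw]
RT 180: heading 0 -> 180
FD 11: (17,0) -> (6,0) [heading=180, draw]
FD 11: (6,0) -> (-5,0) [heading=180, draw]
FD 9: (-5,0) -> (-14,0) [heading=180, draw]
BK 18: (-14,0) -> (4,0) [heading=180, draw]
RT 150: heading 180 -> 30
PD: pen down
LT 150: heading 30 -> 180
FD 15: (4,0) -> (-11,0) [heading=180, draw]
FD 19: (-11,0) -> (-30,0) [heading=180, draw]
RT 90: heading 180 -> 90
LT 180: heading 90 -> 270
Final: pos=(-30,0), heading=270, 7 segment(s) drawn

Start position: (0, 0)
Final position: (-30, 0)
Distance = 30; >= 1e-6 -> NOT closed

Answer: no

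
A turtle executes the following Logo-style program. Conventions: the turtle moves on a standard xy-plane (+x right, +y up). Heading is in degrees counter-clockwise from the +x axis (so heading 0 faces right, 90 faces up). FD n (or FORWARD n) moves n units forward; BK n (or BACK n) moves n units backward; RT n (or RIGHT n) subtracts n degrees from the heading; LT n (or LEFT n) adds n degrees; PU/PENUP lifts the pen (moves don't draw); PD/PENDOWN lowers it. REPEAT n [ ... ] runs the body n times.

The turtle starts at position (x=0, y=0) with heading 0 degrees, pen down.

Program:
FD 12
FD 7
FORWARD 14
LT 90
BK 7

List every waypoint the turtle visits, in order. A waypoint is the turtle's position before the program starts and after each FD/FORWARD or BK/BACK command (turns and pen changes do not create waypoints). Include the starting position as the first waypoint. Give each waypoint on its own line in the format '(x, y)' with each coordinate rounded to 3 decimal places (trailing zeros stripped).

Executing turtle program step by step:
Start: pos=(0,0), heading=0, pen down
FD 12: (0,0) -> (12,0) [heading=0, draw]
FD 7: (12,0) -> (19,0) [heading=0, draw]
FD 14: (19,0) -> (33,0) [heading=0, draw]
LT 90: heading 0 -> 90
BK 7: (33,0) -> (33,-7) [heading=90, draw]
Final: pos=(33,-7), heading=90, 4 segment(s) drawn
Waypoints (5 total):
(0, 0)
(12, 0)
(19, 0)
(33, 0)
(33, -7)

Answer: (0, 0)
(12, 0)
(19, 0)
(33, 0)
(33, -7)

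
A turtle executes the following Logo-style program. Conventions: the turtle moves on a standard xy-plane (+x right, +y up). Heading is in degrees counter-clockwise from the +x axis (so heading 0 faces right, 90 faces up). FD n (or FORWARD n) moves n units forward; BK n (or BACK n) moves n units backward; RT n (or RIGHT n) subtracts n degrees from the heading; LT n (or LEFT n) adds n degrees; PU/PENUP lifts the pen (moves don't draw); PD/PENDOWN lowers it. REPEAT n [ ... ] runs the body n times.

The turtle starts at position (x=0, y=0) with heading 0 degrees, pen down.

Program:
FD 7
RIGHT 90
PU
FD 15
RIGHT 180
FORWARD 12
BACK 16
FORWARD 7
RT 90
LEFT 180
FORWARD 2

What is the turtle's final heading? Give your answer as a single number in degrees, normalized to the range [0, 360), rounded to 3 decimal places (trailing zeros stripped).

Answer: 180

Derivation:
Executing turtle program step by step:
Start: pos=(0,0), heading=0, pen down
FD 7: (0,0) -> (7,0) [heading=0, draw]
RT 90: heading 0 -> 270
PU: pen up
FD 15: (7,0) -> (7,-15) [heading=270, move]
RT 180: heading 270 -> 90
FD 12: (7,-15) -> (7,-3) [heading=90, move]
BK 16: (7,-3) -> (7,-19) [heading=90, move]
FD 7: (7,-19) -> (7,-12) [heading=90, move]
RT 90: heading 90 -> 0
LT 180: heading 0 -> 180
FD 2: (7,-12) -> (5,-12) [heading=180, move]
Final: pos=(5,-12), heading=180, 1 segment(s) drawn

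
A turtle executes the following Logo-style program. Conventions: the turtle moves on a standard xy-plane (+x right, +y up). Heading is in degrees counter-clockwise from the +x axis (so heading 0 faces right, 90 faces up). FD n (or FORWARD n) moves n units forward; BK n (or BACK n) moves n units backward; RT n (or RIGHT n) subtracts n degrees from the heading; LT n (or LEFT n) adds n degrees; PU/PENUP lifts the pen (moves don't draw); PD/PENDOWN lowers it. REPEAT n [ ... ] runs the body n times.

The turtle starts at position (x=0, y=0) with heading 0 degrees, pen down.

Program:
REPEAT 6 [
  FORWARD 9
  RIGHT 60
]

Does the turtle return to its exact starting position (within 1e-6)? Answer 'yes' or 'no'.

Executing turtle program step by step:
Start: pos=(0,0), heading=0, pen down
REPEAT 6 [
  -- iteration 1/6 --
  FD 9: (0,0) -> (9,0) [heading=0, draw]
  RT 60: heading 0 -> 300
  -- iteration 2/6 --
  FD 9: (9,0) -> (13.5,-7.794) [heading=300, draw]
  RT 60: heading 300 -> 240
  -- iteration 3/6 --
  FD 9: (13.5,-7.794) -> (9,-15.588) [heading=240, draw]
  RT 60: heading 240 -> 180
  -- iteration 4/6 --
  FD 9: (9,-15.588) -> (0,-15.588) [heading=180, draw]
  RT 60: heading 180 -> 120
  -- iteration 5/6 --
  FD 9: (0,-15.588) -> (-4.5,-7.794) [heading=120, draw]
  RT 60: heading 120 -> 60
  -- iteration 6/6 --
  FD 9: (-4.5,-7.794) -> (0,0) [heading=60, draw]
  RT 60: heading 60 -> 0
]
Final: pos=(0,0), heading=0, 6 segment(s) drawn

Start position: (0, 0)
Final position: (0, 0)
Distance = 0; < 1e-6 -> CLOSED

Answer: yes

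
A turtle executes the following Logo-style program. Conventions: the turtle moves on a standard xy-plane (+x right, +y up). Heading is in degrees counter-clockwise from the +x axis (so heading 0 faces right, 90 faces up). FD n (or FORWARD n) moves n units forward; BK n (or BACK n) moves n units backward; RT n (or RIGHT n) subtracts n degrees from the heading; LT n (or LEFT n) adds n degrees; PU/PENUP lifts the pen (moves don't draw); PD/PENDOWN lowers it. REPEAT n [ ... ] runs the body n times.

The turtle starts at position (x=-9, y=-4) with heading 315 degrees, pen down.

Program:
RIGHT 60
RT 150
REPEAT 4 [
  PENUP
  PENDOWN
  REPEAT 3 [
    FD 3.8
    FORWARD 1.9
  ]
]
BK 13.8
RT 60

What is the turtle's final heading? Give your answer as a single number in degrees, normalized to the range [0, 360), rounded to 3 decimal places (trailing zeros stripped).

Executing turtle program step by step:
Start: pos=(-9,-4), heading=315, pen down
RT 60: heading 315 -> 255
RT 150: heading 255 -> 105
REPEAT 4 [
  -- iteration 1/4 --
  PU: pen up
  PD: pen down
  REPEAT 3 [
    -- iteration 1/3 --
    FD 3.8: (-9,-4) -> (-9.984,-0.329) [heading=105, draw]
    FD 1.9: (-9.984,-0.329) -> (-10.475,1.506) [heading=105, draw]
    -- iteration 2/3 --
    FD 3.8: (-10.475,1.506) -> (-11.459,5.176) [heading=105, draw]
    FD 1.9: (-11.459,5.176) -> (-11.951,7.012) [heading=105, draw]
    -- iteration 3/3 --
    FD 3.8: (-11.951,7.012) -> (-12.934,10.682) [heading=105, draw]
    FD 1.9: (-12.934,10.682) -> (-13.426,12.517) [heading=105, draw]
  ]
  -- iteration 2/4 --
  PU: pen up
  PD: pen down
  REPEAT 3 [
    -- iteration 1/3 --
    FD 3.8: (-13.426,12.517) -> (-14.409,16.188) [heading=105, draw]
    FD 1.9: (-14.409,16.188) -> (-14.901,18.023) [heading=105, draw]
    -- iteration 2/3 --
    FD 3.8: (-14.901,18.023) -> (-15.885,21.694) [heading=105, draw]
    FD 1.9: (-15.885,21.694) -> (-16.376,23.529) [heading=105, draw]
    -- iteration 3/3 --
    FD 3.8: (-16.376,23.529) -> (-17.36,27.199) [heading=105, draw]
    FD 1.9: (-17.36,27.199) -> (-17.852,29.035) [heading=105, draw]
  ]
  -- iteration 3/4 --
  PU: pen up
  PD: pen down
  REPEAT 3 [
    -- iteration 1/3 --
    FD 3.8: (-17.852,29.035) -> (-18.835,32.705) [heading=105, draw]
    FD 1.9: (-18.835,32.705) -> (-19.327,34.54) [heading=105, draw]
    -- iteration 2/3 --
    FD 3.8: (-19.327,34.54) -> (-20.31,38.211) [heading=105, draw]
    FD 1.9: (-20.31,38.211) -> (-20.802,40.046) [heading=105, draw]
    -- iteration 3/3 --
    FD 3.8: (-20.802,40.046) -> (-21.786,43.717) [heading=105, draw]
    FD 1.9: (-21.786,43.717) -> (-22.277,45.552) [heading=105, draw]
  ]
  -- iteration 4/4 --
  PU: pen up
  PD: pen down
  REPEAT 3 [
    -- iteration 1/3 --
    FD 3.8: (-22.277,45.552) -> (-23.261,49.223) [heading=105, draw]
    FD 1.9: (-23.261,49.223) -> (-23.753,51.058) [heading=105, draw]
    -- iteration 2/3 --
    FD 3.8: (-23.753,51.058) -> (-24.736,54.728) [heading=105, draw]
    FD 1.9: (-24.736,54.728) -> (-25.228,56.564) [heading=105, draw]
    -- iteration 3/3 --
    FD 3.8: (-25.228,56.564) -> (-26.211,60.234) [heading=105, draw]
    FD 1.9: (-26.211,60.234) -> (-26.703,62.069) [heading=105, draw]
  ]
]
BK 13.8: (-26.703,62.069) -> (-23.132,48.74) [heading=105, draw]
RT 60: heading 105 -> 45
Final: pos=(-23.132,48.74), heading=45, 25 segment(s) drawn

Answer: 45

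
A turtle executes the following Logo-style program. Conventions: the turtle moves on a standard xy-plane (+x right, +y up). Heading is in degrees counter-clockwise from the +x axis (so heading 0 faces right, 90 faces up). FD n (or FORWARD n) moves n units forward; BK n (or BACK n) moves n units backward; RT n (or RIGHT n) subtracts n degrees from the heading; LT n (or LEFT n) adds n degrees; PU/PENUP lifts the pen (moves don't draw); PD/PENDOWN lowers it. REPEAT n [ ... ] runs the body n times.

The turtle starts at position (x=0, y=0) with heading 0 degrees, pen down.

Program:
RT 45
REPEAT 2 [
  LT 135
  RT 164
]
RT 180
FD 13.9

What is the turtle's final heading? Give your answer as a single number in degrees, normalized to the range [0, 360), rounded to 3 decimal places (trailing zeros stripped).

Executing turtle program step by step:
Start: pos=(0,0), heading=0, pen down
RT 45: heading 0 -> 315
REPEAT 2 [
  -- iteration 1/2 --
  LT 135: heading 315 -> 90
  RT 164: heading 90 -> 286
  -- iteration 2/2 --
  LT 135: heading 286 -> 61
  RT 164: heading 61 -> 257
]
RT 180: heading 257 -> 77
FD 13.9: (0,0) -> (3.127,13.544) [heading=77, draw]
Final: pos=(3.127,13.544), heading=77, 1 segment(s) drawn

Answer: 77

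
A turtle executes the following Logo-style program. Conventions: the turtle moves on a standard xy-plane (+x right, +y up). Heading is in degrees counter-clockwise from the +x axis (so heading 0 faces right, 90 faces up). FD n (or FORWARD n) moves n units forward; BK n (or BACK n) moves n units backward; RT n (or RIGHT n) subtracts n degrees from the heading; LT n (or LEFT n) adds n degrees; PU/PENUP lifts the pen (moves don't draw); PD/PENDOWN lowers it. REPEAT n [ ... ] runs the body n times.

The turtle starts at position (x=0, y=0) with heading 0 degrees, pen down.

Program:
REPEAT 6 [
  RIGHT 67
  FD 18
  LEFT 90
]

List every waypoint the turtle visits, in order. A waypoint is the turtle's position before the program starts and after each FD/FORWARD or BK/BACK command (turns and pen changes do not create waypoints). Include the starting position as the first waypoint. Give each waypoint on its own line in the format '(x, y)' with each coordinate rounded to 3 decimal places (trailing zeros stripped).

Executing turtle program step by step:
Start: pos=(0,0), heading=0, pen down
REPEAT 6 [
  -- iteration 1/6 --
  RT 67: heading 0 -> 293
  FD 18: (0,0) -> (7.033,-16.569) [heading=293, draw]
  LT 90: heading 293 -> 23
  -- iteration 2/6 --
  RT 67: heading 23 -> 316
  FD 18: (7.033,-16.569) -> (19.981,-29.073) [heading=316, draw]
  LT 90: heading 316 -> 46
  -- iteration 3/6 --
  RT 67: heading 46 -> 339
  FD 18: (19.981,-29.073) -> (36.786,-35.524) [heading=339, draw]
  LT 90: heading 339 -> 69
  -- iteration 4/6 --
  RT 67: heading 69 -> 2
  FD 18: (36.786,-35.524) -> (54.775,-34.895) [heading=2, draw]
  LT 90: heading 2 -> 92
  -- iteration 5/6 --
  RT 67: heading 92 -> 25
  FD 18: (54.775,-34.895) -> (71.088,-27.288) [heading=25, draw]
  LT 90: heading 25 -> 115
  -- iteration 6/6 --
  RT 67: heading 115 -> 48
  FD 18: (71.088,-27.288) -> (83.133,-13.912) [heading=48, draw]
  LT 90: heading 48 -> 138
]
Final: pos=(83.133,-13.912), heading=138, 6 segment(s) drawn
Waypoints (7 total):
(0, 0)
(7.033, -16.569)
(19.981, -29.073)
(36.786, -35.524)
(54.775, -34.895)
(71.088, -27.288)
(83.133, -13.912)

Answer: (0, 0)
(7.033, -16.569)
(19.981, -29.073)
(36.786, -35.524)
(54.775, -34.895)
(71.088, -27.288)
(83.133, -13.912)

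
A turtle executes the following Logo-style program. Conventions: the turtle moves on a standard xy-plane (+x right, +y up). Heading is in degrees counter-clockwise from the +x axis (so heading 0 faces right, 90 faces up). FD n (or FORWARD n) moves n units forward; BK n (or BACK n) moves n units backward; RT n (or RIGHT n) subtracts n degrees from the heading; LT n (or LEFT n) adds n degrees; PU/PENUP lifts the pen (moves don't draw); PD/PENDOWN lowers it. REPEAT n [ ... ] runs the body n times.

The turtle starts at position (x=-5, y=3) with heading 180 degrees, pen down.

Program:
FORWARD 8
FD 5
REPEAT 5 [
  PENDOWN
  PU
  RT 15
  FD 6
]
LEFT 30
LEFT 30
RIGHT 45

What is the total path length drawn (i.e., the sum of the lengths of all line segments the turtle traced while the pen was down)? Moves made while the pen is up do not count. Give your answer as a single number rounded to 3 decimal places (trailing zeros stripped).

Answer: 13

Derivation:
Executing turtle program step by step:
Start: pos=(-5,3), heading=180, pen down
FD 8: (-5,3) -> (-13,3) [heading=180, draw]
FD 5: (-13,3) -> (-18,3) [heading=180, draw]
REPEAT 5 [
  -- iteration 1/5 --
  PD: pen down
  PU: pen up
  RT 15: heading 180 -> 165
  FD 6: (-18,3) -> (-23.796,4.553) [heading=165, move]
  -- iteration 2/5 --
  PD: pen down
  PU: pen up
  RT 15: heading 165 -> 150
  FD 6: (-23.796,4.553) -> (-28.992,7.553) [heading=150, move]
  -- iteration 3/5 --
  PD: pen down
  PU: pen up
  RT 15: heading 150 -> 135
  FD 6: (-28.992,7.553) -> (-33.234,11.796) [heading=135, move]
  -- iteration 4/5 --
  PD: pen down
  PU: pen up
  RT 15: heading 135 -> 120
  FD 6: (-33.234,11.796) -> (-36.234,16.992) [heading=120, move]
  -- iteration 5/5 --
  PD: pen down
  PU: pen up
  RT 15: heading 120 -> 105
  FD 6: (-36.234,16.992) -> (-37.787,22.787) [heading=105, move]
]
LT 30: heading 105 -> 135
LT 30: heading 135 -> 165
RT 45: heading 165 -> 120
Final: pos=(-37.787,22.787), heading=120, 2 segment(s) drawn

Segment lengths:
  seg 1: (-5,3) -> (-13,3), length = 8
  seg 2: (-13,3) -> (-18,3), length = 5
Total = 13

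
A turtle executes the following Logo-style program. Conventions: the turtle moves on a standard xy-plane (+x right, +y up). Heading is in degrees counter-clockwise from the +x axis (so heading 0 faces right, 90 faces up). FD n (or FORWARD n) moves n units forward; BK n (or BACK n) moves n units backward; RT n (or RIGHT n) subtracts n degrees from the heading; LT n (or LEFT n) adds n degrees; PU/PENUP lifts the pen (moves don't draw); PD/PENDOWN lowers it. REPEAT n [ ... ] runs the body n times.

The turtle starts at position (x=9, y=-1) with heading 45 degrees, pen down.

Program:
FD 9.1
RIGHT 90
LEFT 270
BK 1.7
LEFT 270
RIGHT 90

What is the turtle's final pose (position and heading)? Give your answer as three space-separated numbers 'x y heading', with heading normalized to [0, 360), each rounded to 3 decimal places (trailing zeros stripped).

Answer: 16.637 6.637 45

Derivation:
Executing turtle program step by step:
Start: pos=(9,-1), heading=45, pen down
FD 9.1: (9,-1) -> (15.435,5.435) [heading=45, draw]
RT 90: heading 45 -> 315
LT 270: heading 315 -> 225
BK 1.7: (15.435,5.435) -> (16.637,6.637) [heading=225, draw]
LT 270: heading 225 -> 135
RT 90: heading 135 -> 45
Final: pos=(16.637,6.637), heading=45, 2 segment(s) drawn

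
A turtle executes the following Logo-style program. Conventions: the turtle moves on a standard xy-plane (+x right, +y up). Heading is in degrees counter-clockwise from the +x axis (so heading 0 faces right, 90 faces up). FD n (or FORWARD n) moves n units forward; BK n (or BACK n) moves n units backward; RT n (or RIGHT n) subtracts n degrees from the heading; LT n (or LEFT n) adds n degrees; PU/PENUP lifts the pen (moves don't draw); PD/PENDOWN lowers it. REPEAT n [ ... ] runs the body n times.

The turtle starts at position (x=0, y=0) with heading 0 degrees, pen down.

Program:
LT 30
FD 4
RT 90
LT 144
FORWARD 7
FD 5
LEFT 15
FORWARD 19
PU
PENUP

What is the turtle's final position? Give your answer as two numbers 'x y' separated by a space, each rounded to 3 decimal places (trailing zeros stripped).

Answer: 1.746 32.7

Derivation:
Executing turtle program step by step:
Start: pos=(0,0), heading=0, pen down
LT 30: heading 0 -> 30
FD 4: (0,0) -> (3.464,2) [heading=30, draw]
RT 90: heading 30 -> 300
LT 144: heading 300 -> 84
FD 7: (3.464,2) -> (4.196,8.962) [heading=84, draw]
FD 5: (4.196,8.962) -> (4.718,13.934) [heading=84, draw]
LT 15: heading 84 -> 99
FD 19: (4.718,13.934) -> (1.746,32.7) [heading=99, draw]
PU: pen up
PU: pen up
Final: pos=(1.746,32.7), heading=99, 4 segment(s) drawn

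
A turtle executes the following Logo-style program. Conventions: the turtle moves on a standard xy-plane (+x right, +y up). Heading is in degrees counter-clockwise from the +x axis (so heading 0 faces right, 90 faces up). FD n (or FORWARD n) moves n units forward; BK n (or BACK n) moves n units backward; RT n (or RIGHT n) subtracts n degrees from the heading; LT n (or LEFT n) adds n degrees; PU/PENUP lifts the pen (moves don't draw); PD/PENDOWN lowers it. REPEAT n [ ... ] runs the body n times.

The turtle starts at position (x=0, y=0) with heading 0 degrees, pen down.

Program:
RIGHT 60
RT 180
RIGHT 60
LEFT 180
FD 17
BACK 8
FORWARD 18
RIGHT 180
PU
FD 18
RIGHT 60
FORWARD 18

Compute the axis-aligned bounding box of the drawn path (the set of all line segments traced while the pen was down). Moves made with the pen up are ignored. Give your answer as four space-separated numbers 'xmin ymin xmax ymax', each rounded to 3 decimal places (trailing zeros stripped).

Answer: -13.5 -23.383 0 0

Derivation:
Executing turtle program step by step:
Start: pos=(0,0), heading=0, pen down
RT 60: heading 0 -> 300
RT 180: heading 300 -> 120
RT 60: heading 120 -> 60
LT 180: heading 60 -> 240
FD 17: (0,0) -> (-8.5,-14.722) [heading=240, draw]
BK 8: (-8.5,-14.722) -> (-4.5,-7.794) [heading=240, draw]
FD 18: (-4.5,-7.794) -> (-13.5,-23.383) [heading=240, draw]
RT 180: heading 240 -> 60
PU: pen up
FD 18: (-13.5,-23.383) -> (-4.5,-7.794) [heading=60, move]
RT 60: heading 60 -> 0
FD 18: (-4.5,-7.794) -> (13.5,-7.794) [heading=0, move]
Final: pos=(13.5,-7.794), heading=0, 3 segment(s) drawn

Segment endpoints: x in {-13.5, -8.5, -4.5, 0}, y in {-23.383, -14.722, -7.794, 0}
xmin=-13.5, ymin=-23.383, xmax=0, ymax=0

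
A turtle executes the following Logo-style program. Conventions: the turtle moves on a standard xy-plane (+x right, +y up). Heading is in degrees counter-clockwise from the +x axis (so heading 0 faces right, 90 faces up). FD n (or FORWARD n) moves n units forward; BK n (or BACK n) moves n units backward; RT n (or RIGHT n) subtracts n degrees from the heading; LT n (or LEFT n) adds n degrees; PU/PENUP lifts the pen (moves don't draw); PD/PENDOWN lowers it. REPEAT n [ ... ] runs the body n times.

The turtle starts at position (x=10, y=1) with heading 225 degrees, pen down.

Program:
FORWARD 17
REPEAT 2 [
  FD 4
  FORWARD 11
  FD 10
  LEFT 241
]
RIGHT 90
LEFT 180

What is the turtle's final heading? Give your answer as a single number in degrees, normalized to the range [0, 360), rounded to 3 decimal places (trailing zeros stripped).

Executing turtle program step by step:
Start: pos=(10,1), heading=225, pen down
FD 17: (10,1) -> (-2.021,-11.021) [heading=225, draw]
REPEAT 2 [
  -- iteration 1/2 --
  FD 4: (-2.021,-11.021) -> (-4.849,-13.849) [heading=225, draw]
  FD 11: (-4.849,-13.849) -> (-12.627,-21.627) [heading=225, draw]
  FD 10: (-12.627,-21.627) -> (-19.698,-28.698) [heading=225, draw]
  LT 241: heading 225 -> 106
  -- iteration 2/2 --
  FD 4: (-19.698,-28.698) -> (-20.801,-24.853) [heading=106, draw]
  FD 11: (-20.801,-24.853) -> (-23.833,-14.28) [heading=106, draw]
  FD 10: (-23.833,-14.28) -> (-26.589,-4.667) [heading=106, draw]
  LT 241: heading 106 -> 347
]
RT 90: heading 347 -> 257
LT 180: heading 257 -> 77
Final: pos=(-26.589,-4.667), heading=77, 7 segment(s) drawn

Answer: 77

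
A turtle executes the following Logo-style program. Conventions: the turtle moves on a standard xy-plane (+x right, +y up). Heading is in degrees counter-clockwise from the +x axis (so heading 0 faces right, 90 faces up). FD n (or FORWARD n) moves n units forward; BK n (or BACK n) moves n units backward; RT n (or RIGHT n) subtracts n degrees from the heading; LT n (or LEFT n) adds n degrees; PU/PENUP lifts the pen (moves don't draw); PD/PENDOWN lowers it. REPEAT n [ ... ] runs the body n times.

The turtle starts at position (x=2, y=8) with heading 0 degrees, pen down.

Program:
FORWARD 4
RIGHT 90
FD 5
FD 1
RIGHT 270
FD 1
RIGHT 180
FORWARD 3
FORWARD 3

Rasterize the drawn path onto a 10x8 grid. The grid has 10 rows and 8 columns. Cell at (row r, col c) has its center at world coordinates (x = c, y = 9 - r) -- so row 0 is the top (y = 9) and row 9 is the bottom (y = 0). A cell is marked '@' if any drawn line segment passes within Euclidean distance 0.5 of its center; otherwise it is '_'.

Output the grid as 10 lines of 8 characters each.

Answer: ________
__@@@@@_
______@_
______@_
______@_
______@_
______@_
_@@@@@@@
________
________

Derivation:
Segment 0: (2,8) -> (6,8)
Segment 1: (6,8) -> (6,3)
Segment 2: (6,3) -> (6,2)
Segment 3: (6,2) -> (7,2)
Segment 4: (7,2) -> (4,2)
Segment 5: (4,2) -> (1,2)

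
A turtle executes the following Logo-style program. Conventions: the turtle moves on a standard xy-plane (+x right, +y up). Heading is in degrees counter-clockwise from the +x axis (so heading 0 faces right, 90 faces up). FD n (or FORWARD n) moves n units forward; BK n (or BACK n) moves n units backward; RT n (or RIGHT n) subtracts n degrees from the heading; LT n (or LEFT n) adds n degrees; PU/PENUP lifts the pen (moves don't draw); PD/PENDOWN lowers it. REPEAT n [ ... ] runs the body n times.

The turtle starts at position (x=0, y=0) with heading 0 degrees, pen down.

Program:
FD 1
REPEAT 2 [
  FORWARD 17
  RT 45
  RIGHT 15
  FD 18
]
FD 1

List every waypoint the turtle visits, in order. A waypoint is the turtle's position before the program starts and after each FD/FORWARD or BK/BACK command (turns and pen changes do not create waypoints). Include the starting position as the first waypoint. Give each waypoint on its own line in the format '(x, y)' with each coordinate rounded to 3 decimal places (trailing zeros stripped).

Answer: (0, 0)
(1, 0)
(18, 0)
(27, -15.588)
(35.5, -30.311)
(26.5, -45.899)
(26, -46.765)

Derivation:
Executing turtle program step by step:
Start: pos=(0,0), heading=0, pen down
FD 1: (0,0) -> (1,0) [heading=0, draw]
REPEAT 2 [
  -- iteration 1/2 --
  FD 17: (1,0) -> (18,0) [heading=0, draw]
  RT 45: heading 0 -> 315
  RT 15: heading 315 -> 300
  FD 18: (18,0) -> (27,-15.588) [heading=300, draw]
  -- iteration 2/2 --
  FD 17: (27,-15.588) -> (35.5,-30.311) [heading=300, draw]
  RT 45: heading 300 -> 255
  RT 15: heading 255 -> 240
  FD 18: (35.5,-30.311) -> (26.5,-45.899) [heading=240, draw]
]
FD 1: (26.5,-45.899) -> (26,-46.765) [heading=240, draw]
Final: pos=(26,-46.765), heading=240, 6 segment(s) drawn
Waypoints (7 total):
(0, 0)
(1, 0)
(18, 0)
(27, -15.588)
(35.5, -30.311)
(26.5, -45.899)
(26, -46.765)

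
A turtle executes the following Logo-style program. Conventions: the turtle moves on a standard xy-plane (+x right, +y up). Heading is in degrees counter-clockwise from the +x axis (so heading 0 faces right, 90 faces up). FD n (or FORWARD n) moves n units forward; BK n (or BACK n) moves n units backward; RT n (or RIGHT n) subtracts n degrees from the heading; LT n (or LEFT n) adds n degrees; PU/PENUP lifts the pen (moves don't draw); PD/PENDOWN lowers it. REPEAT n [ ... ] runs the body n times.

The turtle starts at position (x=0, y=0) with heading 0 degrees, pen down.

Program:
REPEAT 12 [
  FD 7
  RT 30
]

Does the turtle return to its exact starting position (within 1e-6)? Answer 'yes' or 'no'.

Answer: yes

Derivation:
Executing turtle program step by step:
Start: pos=(0,0), heading=0, pen down
REPEAT 12 [
  -- iteration 1/12 --
  FD 7: (0,0) -> (7,0) [heading=0, draw]
  RT 30: heading 0 -> 330
  -- iteration 2/12 --
  FD 7: (7,0) -> (13.062,-3.5) [heading=330, draw]
  RT 30: heading 330 -> 300
  -- iteration 3/12 --
  FD 7: (13.062,-3.5) -> (16.562,-9.562) [heading=300, draw]
  RT 30: heading 300 -> 270
  -- iteration 4/12 --
  FD 7: (16.562,-9.562) -> (16.562,-16.562) [heading=270, draw]
  RT 30: heading 270 -> 240
  -- iteration 5/12 --
  FD 7: (16.562,-16.562) -> (13.062,-22.624) [heading=240, draw]
  RT 30: heading 240 -> 210
  -- iteration 6/12 --
  FD 7: (13.062,-22.624) -> (7,-26.124) [heading=210, draw]
  RT 30: heading 210 -> 180
  -- iteration 7/12 --
  FD 7: (7,-26.124) -> (0,-26.124) [heading=180, draw]
  RT 30: heading 180 -> 150
  -- iteration 8/12 --
  FD 7: (0,-26.124) -> (-6.062,-22.624) [heading=150, draw]
  RT 30: heading 150 -> 120
  -- iteration 9/12 --
  FD 7: (-6.062,-22.624) -> (-9.562,-16.562) [heading=120, draw]
  RT 30: heading 120 -> 90
  -- iteration 10/12 --
  FD 7: (-9.562,-16.562) -> (-9.562,-9.562) [heading=90, draw]
  RT 30: heading 90 -> 60
  -- iteration 11/12 --
  FD 7: (-9.562,-9.562) -> (-6.062,-3.5) [heading=60, draw]
  RT 30: heading 60 -> 30
  -- iteration 12/12 --
  FD 7: (-6.062,-3.5) -> (0,0) [heading=30, draw]
  RT 30: heading 30 -> 0
]
Final: pos=(0,0), heading=0, 12 segment(s) drawn

Start position: (0, 0)
Final position: (0, 0)
Distance = 0; < 1e-6 -> CLOSED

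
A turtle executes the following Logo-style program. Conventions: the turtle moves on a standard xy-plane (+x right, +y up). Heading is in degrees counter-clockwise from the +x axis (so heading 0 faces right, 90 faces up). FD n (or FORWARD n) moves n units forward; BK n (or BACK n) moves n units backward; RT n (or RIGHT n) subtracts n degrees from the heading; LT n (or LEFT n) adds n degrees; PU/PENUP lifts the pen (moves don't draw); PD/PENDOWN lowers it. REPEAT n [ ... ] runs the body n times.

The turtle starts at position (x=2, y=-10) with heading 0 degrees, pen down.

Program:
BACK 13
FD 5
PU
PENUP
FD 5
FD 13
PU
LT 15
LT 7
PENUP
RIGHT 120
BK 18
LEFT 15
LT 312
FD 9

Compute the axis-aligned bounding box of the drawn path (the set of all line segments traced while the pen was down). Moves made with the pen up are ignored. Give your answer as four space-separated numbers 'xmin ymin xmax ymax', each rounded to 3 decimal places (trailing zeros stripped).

Executing turtle program step by step:
Start: pos=(2,-10), heading=0, pen down
BK 13: (2,-10) -> (-11,-10) [heading=0, draw]
FD 5: (-11,-10) -> (-6,-10) [heading=0, draw]
PU: pen up
PU: pen up
FD 5: (-6,-10) -> (-1,-10) [heading=0, move]
FD 13: (-1,-10) -> (12,-10) [heading=0, move]
PU: pen up
LT 15: heading 0 -> 15
LT 7: heading 15 -> 22
PU: pen up
RT 120: heading 22 -> 262
BK 18: (12,-10) -> (14.505,7.825) [heading=262, move]
LT 15: heading 262 -> 277
LT 312: heading 277 -> 229
FD 9: (14.505,7.825) -> (8.601,1.032) [heading=229, move]
Final: pos=(8.601,1.032), heading=229, 2 segment(s) drawn

Segment endpoints: x in {-11, -6, 2}, y in {-10}
xmin=-11, ymin=-10, xmax=2, ymax=-10

Answer: -11 -10 2 -10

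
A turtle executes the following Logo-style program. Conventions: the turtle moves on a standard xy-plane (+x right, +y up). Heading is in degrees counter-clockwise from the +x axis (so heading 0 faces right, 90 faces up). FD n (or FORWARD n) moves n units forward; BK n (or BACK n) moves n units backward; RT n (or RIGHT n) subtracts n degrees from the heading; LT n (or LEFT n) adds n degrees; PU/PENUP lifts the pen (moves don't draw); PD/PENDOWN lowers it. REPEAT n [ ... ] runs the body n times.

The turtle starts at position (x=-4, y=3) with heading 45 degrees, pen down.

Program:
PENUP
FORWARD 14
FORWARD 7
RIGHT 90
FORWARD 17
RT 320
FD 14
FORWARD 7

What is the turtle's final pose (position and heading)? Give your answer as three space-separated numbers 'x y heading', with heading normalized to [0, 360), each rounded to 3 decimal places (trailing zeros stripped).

Executing turtle program step by step:
Start: pos=(-4,3), heading=45, pen down
PU: pen up
FD 14: (-4,3) -> (5.899,12.899) [heading=45, move]
FD 7: (5.899,12.899) -> (10.849,17.849) [heading=45, move]
RT 90: heading 45 -> 315
FD 17: (10.849,17.849) -> (22.87,5.828) [heading=315, move]
RT 320: heading 315 -> 355
FD 14: (22.87,5.828) -> (36.817,4.608) [heading=355, move]
FD 7: (36.817,4.608) -> (43.79,3.998) [heading=355, move]
Final: pos=(43.79,3.998), heading=355, 0 segment(s) drawn

Answer: 43.79 3.998 355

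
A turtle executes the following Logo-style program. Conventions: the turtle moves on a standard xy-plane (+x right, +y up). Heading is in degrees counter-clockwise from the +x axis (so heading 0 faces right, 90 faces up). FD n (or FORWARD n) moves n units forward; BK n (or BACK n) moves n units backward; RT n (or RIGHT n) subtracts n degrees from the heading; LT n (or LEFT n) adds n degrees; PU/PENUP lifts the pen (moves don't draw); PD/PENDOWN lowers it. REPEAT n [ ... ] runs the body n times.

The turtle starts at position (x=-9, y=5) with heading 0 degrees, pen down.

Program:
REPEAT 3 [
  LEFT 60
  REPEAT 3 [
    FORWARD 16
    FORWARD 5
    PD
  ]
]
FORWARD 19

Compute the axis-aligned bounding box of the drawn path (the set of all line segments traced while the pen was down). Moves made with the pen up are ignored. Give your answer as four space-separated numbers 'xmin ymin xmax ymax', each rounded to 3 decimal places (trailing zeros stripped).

Answer: -91 5 22.5 114.119

Derivation:
Executing turtle program step by step:
Start: pos=(-9,5), heading=0, pen down
REPEAT 3 [
  -- iteration 1/3 --
  LT 60: heading 0 -> 60
  REPEAT 3 [
    -- iteration 1/3 --
    FD 16: (-9,5) -> (-1,18.856) [heading=60, draw]
    FD 5: (-1,18.856) -> (1.5,23.187) [heading=60, draw]
    PD: pen down
    -- iteration 2/3 --
    FD 16: (1.5,23.187) -> (9.5,37.043) [heading=60, draw]
    FD 5: (9.5,37.043) -> (12,41.373) [heading=60, draw]
    PD: pen down
    -- iteration 3/3 --
    FD 16: (12,41.373) -> (20,55.229) [heading=60, draw]
    FD 5: (20,55.229) -> (22.5,59.56) [heading=60, draw]
    PD: pen down
  ]
  -- iteration 2/3 --
  LT 60: heading 60 -> 120
  REPEAT 3 [
    -- iteration 1/3 --
    FD 16: (22.5,59.56) -> (14.5,73.416) [heading=120, draw]
    FD 5: (14.5,73.416) -> (12,77.746) [heading=120, draw]
    PD: pen down
    -- iteration 2/3 --
    FD 16: (12,77.746) -> (4,91.603) [heading=120, draw]
    FD 5: (4,91.603) -> (1.5,95.933) [heading=120, draw]
    PD: pen down
    -- iteration 3/3 --
    FD 16: (1.5,95.933) -> (-6.5,109.789) [heading=120, draw]
    FD 5: (-6.5,109.789) -> (-9,114.119) [heading=120, draw]
    PD: pen down
  ]
  -- iteration 3/3 --
  LT 60: heading 120 -> 180
  REPEAT 3 [
    -- iteration 1/3 --
    FD 16: (-9,114.119) -> (-25,114.119) [heading=180, draw]
    FD 5: (-25,114.119) -> (-30,114.119) [heading=180, draw]
    PD: pen down
    -- iteration 2/3 --
    FD 16: (-30,114.119) -> (-46,114.119) [heading=180, draw]
    FD 5: (-46,114.119) -> (-51,114.119) [heading=180, draw]
    PD: pen down
    -- iteration 3/3 --
    FD 16: (-51,114.119) -> (-67,114.119) [heading=180, draw]
    FD 5: (-67,114.119) -> (-72,114.119) [heading=180, draw]
    PD: pen down
  ]
]
FD 19: (-72,114.119) -> (-91,114.119) [heading=180, draw]
Final: pos=(-91,114.119), heading=180, 19 segment(s) drawn

Segment endpoints: x in {-91, -72, -67, -51, -46, -30, -25, -9, -9, -6.5, -1, 1.5, 1.5, 4, 9.5, 12, 12, 14.5, 20, 22.5}, y in {5, 18.856, 23.187, 37.043, 41.373, 55.229, 59.56, 73.416, 77.746, 91.603, 95.933, 109.789, 114.119}
xmin=-91, ymin=5, xmax=22.5, ymax=114.119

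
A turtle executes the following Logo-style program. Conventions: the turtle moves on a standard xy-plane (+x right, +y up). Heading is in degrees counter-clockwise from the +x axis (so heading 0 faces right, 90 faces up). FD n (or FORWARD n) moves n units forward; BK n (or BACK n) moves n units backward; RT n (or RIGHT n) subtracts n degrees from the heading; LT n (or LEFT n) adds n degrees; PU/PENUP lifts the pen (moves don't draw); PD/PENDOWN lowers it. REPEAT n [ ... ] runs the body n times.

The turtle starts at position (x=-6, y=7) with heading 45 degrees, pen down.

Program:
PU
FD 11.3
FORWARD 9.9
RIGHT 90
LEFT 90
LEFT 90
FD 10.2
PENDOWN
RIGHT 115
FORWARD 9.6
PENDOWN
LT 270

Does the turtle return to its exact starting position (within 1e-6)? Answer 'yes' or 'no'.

Executing turtle program step by step:
Start: pos=(-6,7), heading=45, pen down
PU: pen up
FD 11.3: (-6,7) -> (1.99,14.99) [heading=45, move]
FD 9.9: (1.99,14.99) -> (8.991,21.991) [heading=45, move]
RT 90: heading 45 -> 315
LT 90: heading 315 -> 45
LT 90: heading 45 -> 135
FD 10.2: (8.991,21.991) -> (1.778,29.203) [heading=135, move]
PD: pen down
RT 115: heading 135 -> 20
FD 9.6: (1.778,29.203) -> (10.799,32.487) [heading=20, draw]
PD: pen down
LT 270: heading 20 -> 290
Final: pos=(10.799,32.487), heading=290, 1 segment(s) drawn

Start position: (-6, 7)
Final position: (10.799, 32.487)
Distance = 30.525; >= 1e-6 -> NOT closed

Answer: no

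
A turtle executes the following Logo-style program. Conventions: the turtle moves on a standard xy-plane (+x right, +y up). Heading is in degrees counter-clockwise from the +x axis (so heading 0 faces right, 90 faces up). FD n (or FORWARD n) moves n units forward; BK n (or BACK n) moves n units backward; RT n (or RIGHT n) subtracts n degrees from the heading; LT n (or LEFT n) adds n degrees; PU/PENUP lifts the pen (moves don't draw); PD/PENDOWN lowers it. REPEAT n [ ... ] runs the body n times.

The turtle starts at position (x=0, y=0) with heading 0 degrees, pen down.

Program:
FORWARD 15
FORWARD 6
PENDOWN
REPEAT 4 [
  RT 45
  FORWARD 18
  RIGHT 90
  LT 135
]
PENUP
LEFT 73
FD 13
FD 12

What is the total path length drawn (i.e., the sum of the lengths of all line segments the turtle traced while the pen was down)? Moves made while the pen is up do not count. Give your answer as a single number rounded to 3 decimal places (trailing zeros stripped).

Answer: 93

Derivation:
Executing turtle program step by step:
Start: pos=(0,0), heading=0, pen down
FD 15: (0,0) -> (15,0) [heading=0, draw]
FD 6: (15,0) -> (21,0) [heading=0, draw]
PD: pen down
REPEAT 4 [
  -- iteration 1/4 --
  RT 45: heading 0 -> 315
  FD 18: (21,0) -> (33.728,-12.728) [heading=315, draw]
  RT 90: heading 315 -> 225
  LT 135: heading 225 -> 0
  -- iteration 2/4 --
  RT 45: heading 0 -> 315
  FD 18: (33.728,-12.728) -> (46.456,-25.456) [heading=315, draw]
  RT 90: heading 315 -> 225
  LT 135: heading 225 -> 0
  -- iteration 3/4 --
  RT 45: heading 0 -> 315
  FD 18: (46.456,-25.456) -> (59.184,-38.184) [heading=315, draw]
  RT 90: heading 315 -> 225
  LT 135: heading 225 -> 0
  -- iteration 4/4 --
  RT 45: heading 0 -> 315
  FD 18: (59.184,-38.184) -> (71.912,-50.912) [heading=315, draw]
  RT 90: heading 315 -> 225
  LT 135: heading 225 -> 0
]
PU: pen up
LT 73: heading 0 -> 73
FD 13: (71.912,-50.912) -> (75.713,-38.48) [heading=73, move]
FD 12: (75.713,-38.48) -> (79.221,-27.004) [heading=73, move]
Final: pos=(79.221,-27.004), heading=73, 6 segment(s) drawn

Segment lengths:
  seg 1: (0,0) -> (15,0), length = 15
  seg 2: (15,0) -> (21,0), length = 6
  seg 3: (21,0) -> (33.728,-12.728), length = 18
  seg 4: (33.728,-12.728) -> (46.456,-25.456), length = 18
  seg 5: (46.456,-25.456) -> (59.184,-38.184), length = 18
  seg 6: (59.184,-38.184) -> (71.912,-50.912), length = 18
Total = 93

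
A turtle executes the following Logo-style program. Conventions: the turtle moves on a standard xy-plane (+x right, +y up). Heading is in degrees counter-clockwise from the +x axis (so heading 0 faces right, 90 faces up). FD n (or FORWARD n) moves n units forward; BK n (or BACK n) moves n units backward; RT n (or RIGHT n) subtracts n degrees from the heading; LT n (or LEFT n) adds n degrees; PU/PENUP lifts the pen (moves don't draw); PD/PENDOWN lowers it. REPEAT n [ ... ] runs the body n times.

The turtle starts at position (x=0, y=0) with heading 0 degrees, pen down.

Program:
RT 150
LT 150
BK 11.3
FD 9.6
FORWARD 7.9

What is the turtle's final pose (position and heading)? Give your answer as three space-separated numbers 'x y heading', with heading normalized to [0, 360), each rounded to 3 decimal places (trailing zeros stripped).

Answer: 6.2 0 0

Derivation:
Executing turtle program step by step:
Start: pos=(0,0), heading=0, pen down
RT 150: heading 0 -> 210
LT 150: heading 210 -> 0
BK 11.3: (0,0) -> (-11.3,0) [heading=0, draw]
FD 9.6: (-11.3,0) -> (-1.7,0) [heading=0, draw]
FD 7.9: (-1.7,0) -> (6.2,0) [heading=0, draw]
Final: pos=(6.2,0), heading=0, 3 segment(s) drawn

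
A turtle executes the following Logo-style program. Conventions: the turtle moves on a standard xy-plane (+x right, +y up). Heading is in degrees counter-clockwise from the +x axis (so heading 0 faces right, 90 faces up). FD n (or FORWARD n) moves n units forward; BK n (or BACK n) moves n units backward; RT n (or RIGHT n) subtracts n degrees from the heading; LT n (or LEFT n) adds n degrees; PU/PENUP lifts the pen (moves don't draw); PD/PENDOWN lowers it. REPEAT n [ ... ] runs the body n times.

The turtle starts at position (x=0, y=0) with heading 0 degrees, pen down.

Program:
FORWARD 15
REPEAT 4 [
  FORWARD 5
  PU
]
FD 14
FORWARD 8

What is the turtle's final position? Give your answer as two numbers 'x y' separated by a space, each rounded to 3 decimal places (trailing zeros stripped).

Answer: 57 0

Derivation:
Executing turtle program step by step:
Start: pos=(0,0), heading=0, pen down
FD 15: (0,0) -> (15,0) [heading=0, draw]
REPEAT 4 [
  -- iteration 1/4 --
  FD 5: (15,0) -> (20,0) [heading=0, draw]
  PU: pen up
  -- iteration 2/4 --
  FD 5: (20,0) -> (25,0) [heading=0, move]
  PU: pen up
  -- iteration 3/4 --
  FD 5: (25,0) -> (30,0) [heading=0, move]
  PU: pen up
  -- iteration 4/4 --
  FD 5: (30,0) -> (35,0) [heading=0, move]
  PU: pen up
]
FD 14: (35,0) -> (49,0) [heading=0, move]
FD 8: (49,0) -> (57,0) [heading=0, move]
Final: pos=(57,0), heading=0, 2 segment(s) drawn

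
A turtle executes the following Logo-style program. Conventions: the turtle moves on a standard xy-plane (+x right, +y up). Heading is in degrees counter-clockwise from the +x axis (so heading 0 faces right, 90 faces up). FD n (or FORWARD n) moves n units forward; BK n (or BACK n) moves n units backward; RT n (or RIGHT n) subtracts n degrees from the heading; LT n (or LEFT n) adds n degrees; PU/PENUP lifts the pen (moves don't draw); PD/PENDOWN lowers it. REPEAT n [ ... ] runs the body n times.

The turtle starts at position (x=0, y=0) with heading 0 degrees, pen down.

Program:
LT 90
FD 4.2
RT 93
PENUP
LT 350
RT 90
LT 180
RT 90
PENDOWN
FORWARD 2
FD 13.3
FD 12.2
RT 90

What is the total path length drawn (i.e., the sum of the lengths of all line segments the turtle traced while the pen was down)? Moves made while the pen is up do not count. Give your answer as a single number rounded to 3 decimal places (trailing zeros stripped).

Answer: 31.7

Derivation:
Executing turtle program step by step:
Start: pos=(0,0), heading=0, pen down
LT 90: heading 0 -> 90
FD 4.2: (0,0) -> (0,4.2) [heading=90, draw]
RT 93: heading 90 -> 357
PU: pen up
LT 350: heading 357 -> 347
RT 90: heading 347 -> 257
LT 180: heading 257 -> 77
RT 90: heading 77 -> 347
PD: pen down
FD 2: (0,4.2) -> (1.949,3.75) [heading=347, draw]
FD 13.3: (1.949,3.75) -> (14.908,0.758) [heading=347, draw]
FD 12.2: (14.908,0.758) -> (26.795,-1.986) [heading=347, draw]
RT 90: heading 347 -> 257
Final: pos=(26.795,-1.986), heading=257, 4 segment(s) drawn

Segment lengths:
  seg 1: (0,0) -> (0,4.2), length = 4.2
  seg 2: (0,4.2) -> (1.949,3.75), length = 2
  seg 3: (1.949,3.75) -> (14.908,0.758), length = 13.3
  seg 4: (14.908,0.758) -> (26.795,-1.986), length = 12.2
Total = 31.7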